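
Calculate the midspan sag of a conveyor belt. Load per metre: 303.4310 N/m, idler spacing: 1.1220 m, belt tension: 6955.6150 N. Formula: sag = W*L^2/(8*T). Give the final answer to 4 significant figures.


sag = 303.4310 * 1.1220^2 / (8 * 6955.6150)
sag = 0.006865 m


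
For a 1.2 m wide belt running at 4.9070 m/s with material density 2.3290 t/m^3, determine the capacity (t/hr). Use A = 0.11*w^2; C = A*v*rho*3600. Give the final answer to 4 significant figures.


A = 0.11 * 1.2^2 = 0.1584 m^2
C = 0.1584 * 4.9070 * 2.3290 * 3600
C = 6517 t/hr


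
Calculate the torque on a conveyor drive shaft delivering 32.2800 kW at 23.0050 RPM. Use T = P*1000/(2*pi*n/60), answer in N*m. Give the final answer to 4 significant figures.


omega = 2*pi*23.0050/60 = 2.40908 rad/s
T = 32.2800*1000 / 2.40908
T = 13400 N*m


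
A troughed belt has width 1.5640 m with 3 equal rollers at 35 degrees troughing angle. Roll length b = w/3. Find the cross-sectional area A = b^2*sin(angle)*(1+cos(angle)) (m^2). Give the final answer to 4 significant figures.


b = 1.5640/3 = 0.521333 m
A = 0.521333^2 * sin(35 deg) * (1 + cos(35 deg))
A = 0.2836 m^2


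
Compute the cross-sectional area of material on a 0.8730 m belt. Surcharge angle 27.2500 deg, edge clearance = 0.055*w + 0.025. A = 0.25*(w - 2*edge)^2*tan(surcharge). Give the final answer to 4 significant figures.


edge = 0.055*0.8730 + 0.025 = 0.073015 m
ew = 0.8730 - 2*0.073015 = 0.72697 m
A = 0.25 * 0.72697^2 * tan(27.2500 deg)
A = 0.06805 m^2


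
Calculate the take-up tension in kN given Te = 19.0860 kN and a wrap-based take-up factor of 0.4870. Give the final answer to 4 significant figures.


T_tu = 19.0860 * 0.4870
T_tu = 9.295 kN


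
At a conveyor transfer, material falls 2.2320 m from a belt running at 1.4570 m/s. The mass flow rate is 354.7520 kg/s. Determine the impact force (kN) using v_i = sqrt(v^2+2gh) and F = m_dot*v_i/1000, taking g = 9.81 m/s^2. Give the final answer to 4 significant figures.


v_i = sqrt(1.4570^2 + 2*9.81*2.2320) = 6.77604 m/s
F = 354.7520 * 6.77604 / 1000
F = 2.404 kN


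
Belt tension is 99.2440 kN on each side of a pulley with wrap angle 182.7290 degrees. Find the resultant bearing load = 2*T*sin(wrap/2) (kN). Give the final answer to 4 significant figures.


F = 2 * 99.2440 * sin(182.7290/2 deg)
F = 198.4 kN


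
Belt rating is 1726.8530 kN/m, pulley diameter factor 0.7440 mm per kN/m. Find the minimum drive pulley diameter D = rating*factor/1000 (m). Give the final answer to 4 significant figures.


D = 1726.8530 * 0.7440 / 1000
D = 1.285 m


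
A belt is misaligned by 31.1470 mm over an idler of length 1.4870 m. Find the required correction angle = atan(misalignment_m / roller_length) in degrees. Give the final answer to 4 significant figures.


misalign_m = 31.1470 / 1000 = 0.031147 m
angle = atan(0.031147 / 1.4870)
angle = 1.200 deg


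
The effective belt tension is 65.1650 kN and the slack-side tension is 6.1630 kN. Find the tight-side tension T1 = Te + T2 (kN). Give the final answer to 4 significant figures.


T1 = Te + T2 = 65.1650 + 6.1630
T1 = 71.33 kN


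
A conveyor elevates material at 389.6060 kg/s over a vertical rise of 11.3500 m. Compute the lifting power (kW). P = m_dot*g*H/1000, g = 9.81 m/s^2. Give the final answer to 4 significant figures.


P = 389.6060 * 9.81 * 11.3500 / 1000
P = 43.38 kW


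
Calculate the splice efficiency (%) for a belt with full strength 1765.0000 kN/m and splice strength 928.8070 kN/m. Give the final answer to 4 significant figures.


Eff = 928.8070 / 1765.0000 * 100
Eff = 52.62 %


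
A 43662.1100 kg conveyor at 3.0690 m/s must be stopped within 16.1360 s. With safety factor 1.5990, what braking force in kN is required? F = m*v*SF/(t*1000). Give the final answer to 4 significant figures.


F = 43662.1100 * 3.0690 / 16.1360 * 1.5990 / 1000
F = 13.28 kN


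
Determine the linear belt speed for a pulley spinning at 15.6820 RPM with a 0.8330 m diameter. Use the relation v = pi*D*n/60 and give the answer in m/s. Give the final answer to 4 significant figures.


v = pi * 0.8330 * 15.6820 / 60
v = 0.6840 m/s


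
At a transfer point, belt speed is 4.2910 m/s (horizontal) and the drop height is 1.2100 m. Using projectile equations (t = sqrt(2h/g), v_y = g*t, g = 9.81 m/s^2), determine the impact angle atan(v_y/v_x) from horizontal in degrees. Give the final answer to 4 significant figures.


t = sqrt(2*1.2100/9.81) = 0.496676 s
v_y = 9.81 * 0.496676 = 4.87239 m/s
angle = atan(4.87239 / 4.2910) = 48.63 deg


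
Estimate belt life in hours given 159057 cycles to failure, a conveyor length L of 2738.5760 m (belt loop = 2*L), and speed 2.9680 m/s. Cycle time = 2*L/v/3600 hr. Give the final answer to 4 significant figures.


cycle_time = 2 * 2738.5760 / 2.9680 / 3600 = 0.512612 hr
life = 159057 * 0.512612 = 81530 hours


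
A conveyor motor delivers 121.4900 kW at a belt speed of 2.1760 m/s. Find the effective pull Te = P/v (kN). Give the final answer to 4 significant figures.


Te = P / v = 121.4900 / 2.1760
Te = 55.83 kN


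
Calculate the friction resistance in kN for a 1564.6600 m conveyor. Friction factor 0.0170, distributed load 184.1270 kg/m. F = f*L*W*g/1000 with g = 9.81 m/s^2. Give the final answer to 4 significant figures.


F = 0.0170 * 1564.6600 * 184.1270 * 9.81 / 1000
F = 48.05 kN


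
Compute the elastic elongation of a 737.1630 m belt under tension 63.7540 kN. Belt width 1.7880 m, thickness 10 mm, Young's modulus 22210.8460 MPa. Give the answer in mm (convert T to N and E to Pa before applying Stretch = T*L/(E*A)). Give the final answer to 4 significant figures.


A = 1.7880 * 0.01 = 0.01788 m^2
Stretch = 63.7540*1000 * 737.1630 / (22210.8460e6 * 0.01788) * 1000
Stretch = 118.3 mm


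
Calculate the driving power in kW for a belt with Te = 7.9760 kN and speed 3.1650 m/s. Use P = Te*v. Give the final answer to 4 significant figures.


P = Te * v = 7.9760 * 3.1650
P = 25.24 kW


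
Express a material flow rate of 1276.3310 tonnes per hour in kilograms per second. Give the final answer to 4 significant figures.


m_dot = 1276.3310 * 1000 / 3600
m_dot = 354.5 kg/s


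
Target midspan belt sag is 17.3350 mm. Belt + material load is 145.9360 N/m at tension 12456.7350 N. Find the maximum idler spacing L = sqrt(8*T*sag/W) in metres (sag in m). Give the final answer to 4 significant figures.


sag = 17.3350/1000 = 0.017335 m
L = sqrt(8 * 12456.7350 * 0.017335 / 145.9360)
L = 3.441 m


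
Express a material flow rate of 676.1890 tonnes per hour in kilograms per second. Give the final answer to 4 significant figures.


m_dot = 676.1890 * 1000 / 3600
m_dot = 187.8 kg/s


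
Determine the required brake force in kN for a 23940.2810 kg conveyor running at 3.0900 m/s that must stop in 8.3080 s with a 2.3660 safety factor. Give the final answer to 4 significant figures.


F = 23940.2810 * 3.0900 / 8.3080 * 2.3660 / 1000
F = 21.07 kN


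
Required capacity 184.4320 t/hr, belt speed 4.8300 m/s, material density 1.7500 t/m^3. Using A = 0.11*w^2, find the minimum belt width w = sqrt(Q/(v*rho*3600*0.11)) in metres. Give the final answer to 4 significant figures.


A_req = 184.4320 / (4.8300 * 1.7500 * 3600) = 0.00606106 m^2
w = sqrt(0.00606106 / 0.11)
w = 0.2347 m


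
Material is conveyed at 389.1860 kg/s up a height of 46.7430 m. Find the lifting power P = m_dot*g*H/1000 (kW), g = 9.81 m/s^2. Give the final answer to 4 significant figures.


P = 389.1860 * 9.81 * 46.7430 / 1000
P = 178.5 kW


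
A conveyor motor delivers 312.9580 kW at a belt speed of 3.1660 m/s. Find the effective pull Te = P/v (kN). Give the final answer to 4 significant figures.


Te = P / v = 312.9580 / 3.1660
Te = 98.85 kN


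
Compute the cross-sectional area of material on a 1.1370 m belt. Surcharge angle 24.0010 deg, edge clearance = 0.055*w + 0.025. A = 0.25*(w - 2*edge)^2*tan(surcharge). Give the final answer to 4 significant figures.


edge = 0.055*1.1370 + 0.025 = 0.087535 m
ew = 1.1370 - 2*0.087535 = 0.96193 m
A = 0.25 * 0.96193^2 * tan(24.0010 deg)
A = 0.1030 m^2


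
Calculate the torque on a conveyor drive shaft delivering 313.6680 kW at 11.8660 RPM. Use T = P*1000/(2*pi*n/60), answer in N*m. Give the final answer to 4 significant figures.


omega = 2*pi*11.8660/60 = 1.2426 rad/s
T = 313.6680*1000 / 1.2426
T = 252400 N*m


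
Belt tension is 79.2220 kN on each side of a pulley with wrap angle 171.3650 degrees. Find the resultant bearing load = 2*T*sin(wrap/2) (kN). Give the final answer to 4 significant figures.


F = 2 * 79.2220 * sin(171.3650/2 deg)
F = 158.0 kN


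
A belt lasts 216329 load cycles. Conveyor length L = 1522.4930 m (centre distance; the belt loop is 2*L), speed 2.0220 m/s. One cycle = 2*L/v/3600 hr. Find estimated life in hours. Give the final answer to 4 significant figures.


cycle_time = 2 * 1522.4930 / 2.0220 / 3600 = 0.418313 hr
life = 216329 * 0.418313 = 90490 hours


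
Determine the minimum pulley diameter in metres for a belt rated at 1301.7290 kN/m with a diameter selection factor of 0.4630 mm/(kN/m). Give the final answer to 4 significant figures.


D = 1301.7290 * 0.4630 / 1000
D = 0.6027 m


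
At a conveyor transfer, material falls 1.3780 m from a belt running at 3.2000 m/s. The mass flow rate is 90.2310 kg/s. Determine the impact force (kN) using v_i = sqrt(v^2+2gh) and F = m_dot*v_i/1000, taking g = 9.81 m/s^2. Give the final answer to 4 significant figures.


v_i = sqrt(3.2000^2 + 2*9.81*1.3780) = 6.10544 m/s
F = 90.2310 * 6.10544 / 1000
F = 0.5509 kN


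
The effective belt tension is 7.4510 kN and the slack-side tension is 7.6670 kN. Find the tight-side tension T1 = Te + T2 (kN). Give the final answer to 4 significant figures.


T1 = Te + T2 = 7.4510 + 7.6670
T1 = 15.12 kN


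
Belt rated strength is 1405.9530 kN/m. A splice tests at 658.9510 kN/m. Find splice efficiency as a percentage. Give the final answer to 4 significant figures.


Eff = 658.9510 / 1405.9530 * 100
Eff = 46.87 %


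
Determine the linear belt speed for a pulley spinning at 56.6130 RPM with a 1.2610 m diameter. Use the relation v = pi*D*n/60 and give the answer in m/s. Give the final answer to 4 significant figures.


v = pi * 1.2610 * 56.6130 / 60
v = 3.738 m/s


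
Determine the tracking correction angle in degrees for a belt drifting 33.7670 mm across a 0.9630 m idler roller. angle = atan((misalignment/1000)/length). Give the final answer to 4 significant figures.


misalign_m = 33.7670 / 1000 = 0.033767 m
angle = atan(0.033767 / 0.9630)
angle = 2.008 deg


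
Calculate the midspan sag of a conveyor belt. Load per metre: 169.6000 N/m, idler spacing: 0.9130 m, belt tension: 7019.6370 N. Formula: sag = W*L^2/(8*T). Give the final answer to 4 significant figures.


sag = 169.6000 * 0.9130^2 / (8 * 7019.6370)
sag = 0.002517 m


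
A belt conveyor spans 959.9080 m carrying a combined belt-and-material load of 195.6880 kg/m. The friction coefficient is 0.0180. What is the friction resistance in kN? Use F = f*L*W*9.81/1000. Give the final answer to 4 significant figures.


F = 0.0180 * 959.9080 * 195.6880 * 9.81 / 1000
F = 33.17 kN


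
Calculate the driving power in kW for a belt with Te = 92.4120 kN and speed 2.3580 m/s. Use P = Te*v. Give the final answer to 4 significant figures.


P = Te * v = 92.4120 * 2.3580
P = 217.9 kW


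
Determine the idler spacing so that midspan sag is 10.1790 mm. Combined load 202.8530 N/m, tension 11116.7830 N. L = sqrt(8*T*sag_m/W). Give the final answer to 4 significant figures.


sag = 10.1790/1000 = 0.010179 m
L = sqrt(8 * 11116.7830 * 0.010179 / 202.8530)
L = 2.112 m


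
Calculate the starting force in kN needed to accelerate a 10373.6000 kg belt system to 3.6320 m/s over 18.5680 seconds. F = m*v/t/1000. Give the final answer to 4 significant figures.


F = 10373.6000 * 3.6320 / 18.5680 / 1000
F = 2.029 kN


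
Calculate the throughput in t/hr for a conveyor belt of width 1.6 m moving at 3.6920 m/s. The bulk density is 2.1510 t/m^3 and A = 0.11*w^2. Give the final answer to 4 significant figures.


A = 0.11 * 1.6^2 = 0.2816 m^2
C = 0.2816 * 3.6920 * 2.1510 * 3600
C = 8051 t/hr


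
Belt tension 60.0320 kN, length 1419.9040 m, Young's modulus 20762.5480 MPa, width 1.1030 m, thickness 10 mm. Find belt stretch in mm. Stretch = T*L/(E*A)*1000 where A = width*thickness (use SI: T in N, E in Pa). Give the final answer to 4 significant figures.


A = 1.1030 * 0.01 = 0.01103 m^2
Stretch = 60.0320*1000 * 1419.9040 / (20762.5480e6 * 0.01103) * 1000
Stretch = 372.2 mm


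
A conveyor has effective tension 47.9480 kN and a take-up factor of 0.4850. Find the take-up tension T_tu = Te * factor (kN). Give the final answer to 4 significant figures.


T_tu = 47.9480 * 0.4850
T_tu = 23.25 kN


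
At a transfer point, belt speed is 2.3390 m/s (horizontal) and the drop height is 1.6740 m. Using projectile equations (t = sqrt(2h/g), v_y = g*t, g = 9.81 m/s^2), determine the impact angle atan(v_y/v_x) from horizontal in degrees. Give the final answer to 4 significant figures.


t = sqrt(2*1.6740/9.81) = 0.584196 s
v_y = 9.81 * 0.584196 = 5.73096 m/s
angle = atan(5.73096 / 2.3390) = 67.80 deg


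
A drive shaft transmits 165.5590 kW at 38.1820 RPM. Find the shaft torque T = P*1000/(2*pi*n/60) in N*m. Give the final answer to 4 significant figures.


omega = 2*pi*38.1820/60 = 3.99841 rad/s
T = 165.5590*1000 / 3.99841
T = 41410 N*m


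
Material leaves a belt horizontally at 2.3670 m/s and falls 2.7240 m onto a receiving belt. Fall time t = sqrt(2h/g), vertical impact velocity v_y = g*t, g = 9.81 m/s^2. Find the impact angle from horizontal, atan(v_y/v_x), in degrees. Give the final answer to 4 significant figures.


t = sqrt(2*2.7240/9.81) = 0.745219 s
v_y = 9.81 * 0.745219 = 7.3106 m/s
angle = atan(7.3106 / 2.3670) = 72.06 deg


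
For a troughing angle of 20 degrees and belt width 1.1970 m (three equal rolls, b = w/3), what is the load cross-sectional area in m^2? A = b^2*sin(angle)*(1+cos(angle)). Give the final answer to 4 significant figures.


b = 1.1970/3 = 0.399 m
A = 0.399^2 * sin(20 deg) * (1 + cos(20 deg))
A = 0.1056 m^2


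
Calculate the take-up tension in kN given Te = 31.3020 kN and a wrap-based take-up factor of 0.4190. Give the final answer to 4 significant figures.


T_tu = 31.3020 * 0.4190
T_tu = 13.12 kN


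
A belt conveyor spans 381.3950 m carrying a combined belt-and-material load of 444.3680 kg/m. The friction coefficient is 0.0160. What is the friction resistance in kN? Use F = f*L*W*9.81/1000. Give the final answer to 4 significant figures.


F = 0.0160 * 381.3950 * 444.3680 * 9.81 / 1000
F = 26.60 kN


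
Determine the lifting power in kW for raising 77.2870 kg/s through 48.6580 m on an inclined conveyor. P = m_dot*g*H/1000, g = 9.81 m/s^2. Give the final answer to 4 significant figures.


P = 77.2870 * 9.81 * 48.6580 / 1000
P = 36.89 kW


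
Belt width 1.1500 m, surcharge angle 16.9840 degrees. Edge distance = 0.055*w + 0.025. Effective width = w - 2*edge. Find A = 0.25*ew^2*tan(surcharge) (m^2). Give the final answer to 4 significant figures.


edge = 0.055*1.1500 + 0.025 = 0.08825 m
ew = 1.1500 - 2*0.08825 = 0.9735 m
A = 0.25 * 0.9735^2 * tan(16.9840 deg)
A = 0.07236 m^2


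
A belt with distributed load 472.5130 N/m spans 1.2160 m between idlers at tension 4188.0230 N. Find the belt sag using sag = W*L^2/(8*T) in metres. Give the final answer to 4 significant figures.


sag = 472.5130 * 1.2160^2 / (8 * 4188.0230)
sag = 0.02085 m


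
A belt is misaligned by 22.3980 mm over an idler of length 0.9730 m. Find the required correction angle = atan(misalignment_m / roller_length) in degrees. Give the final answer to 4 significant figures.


misalign_m = 22.3980 / 1000 = 0.022398 m
angle = atan(0.022398 / 0.9730)
angle = 1.319 deg


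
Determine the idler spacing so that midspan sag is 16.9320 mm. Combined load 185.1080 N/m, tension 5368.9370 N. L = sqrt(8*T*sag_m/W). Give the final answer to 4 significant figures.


sag = 16.9320/1000 = 0.016932 m
L = sqrt(8 * 5368.9370 * 0.016932 / 185.1080)
L = 1.982 m


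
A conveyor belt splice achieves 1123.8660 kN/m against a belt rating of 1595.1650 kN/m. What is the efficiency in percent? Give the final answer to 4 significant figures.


Eff = 1123.8660 / 1595.1650 * 100
Eff = 70.45 %


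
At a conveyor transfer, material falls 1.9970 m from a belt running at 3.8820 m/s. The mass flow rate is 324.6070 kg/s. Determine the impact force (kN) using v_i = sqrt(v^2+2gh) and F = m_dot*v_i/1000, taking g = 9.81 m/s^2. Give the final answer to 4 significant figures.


v_i = sqrt(3.8820^2 + 2*9.81*1.9970) = 7.36553 m/s
F = 324.6070 * 7.36553 / 1000
F = 2.391 kN


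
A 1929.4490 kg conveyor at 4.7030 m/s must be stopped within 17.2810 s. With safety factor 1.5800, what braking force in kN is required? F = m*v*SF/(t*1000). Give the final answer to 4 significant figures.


F = 1929.4490 * 4.7030 / 17.2810 * 1.5800 / 1000
F = 0.8297 kN


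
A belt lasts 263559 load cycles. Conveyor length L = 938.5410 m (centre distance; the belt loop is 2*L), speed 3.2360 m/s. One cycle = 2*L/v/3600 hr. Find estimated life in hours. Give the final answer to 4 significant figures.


cycle_time = 2 * 938.5410 / 3.2360 / 3600 = 0.161128 hr
life = 263559 * 0.161128 = 42470 hours


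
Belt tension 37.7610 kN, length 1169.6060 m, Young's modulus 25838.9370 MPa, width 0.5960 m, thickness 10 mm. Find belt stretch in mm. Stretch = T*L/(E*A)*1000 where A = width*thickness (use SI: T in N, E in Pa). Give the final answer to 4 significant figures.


A = 0.5960 * 0.01 = 0.00596 m^2
Stretch = 37.7610*1000 * 1169.6060 / (25838.9370e6 * 0.00596) * 1000
Stretch = 286.8 mm


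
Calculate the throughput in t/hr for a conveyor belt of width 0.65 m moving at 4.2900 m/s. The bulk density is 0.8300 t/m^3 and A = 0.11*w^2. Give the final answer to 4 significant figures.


A = 0.11 * 0.65^2 = 0.046475 m^2
C = 0.046475 * 4.2900 * 0.8300 * 3600
C = 595.7 t/hr


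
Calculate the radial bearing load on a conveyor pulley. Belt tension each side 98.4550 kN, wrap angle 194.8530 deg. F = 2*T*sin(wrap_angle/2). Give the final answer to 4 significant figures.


F = 2 * 98.4550 * sin(194.8530/2 deg)
F = 195.3 kN


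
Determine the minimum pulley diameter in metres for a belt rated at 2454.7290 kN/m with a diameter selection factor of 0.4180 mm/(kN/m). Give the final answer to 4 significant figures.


D = 2454.7290 * 0.4180 / 1000
D = 1.026 m


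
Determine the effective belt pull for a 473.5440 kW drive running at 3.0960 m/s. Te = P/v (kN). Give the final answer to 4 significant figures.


Te = P / v = 473.5440 / 3.0960
Te = 153.0 kN


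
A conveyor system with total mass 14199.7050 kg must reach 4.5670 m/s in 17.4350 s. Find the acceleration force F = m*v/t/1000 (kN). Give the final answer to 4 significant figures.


F = 14199.7050 * 4.5670 / 17.4350 / 1000
F = 3.720 kN


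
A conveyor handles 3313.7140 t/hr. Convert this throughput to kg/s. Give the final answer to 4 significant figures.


m_dot = 3313.7140 * 1000 / 3600
m_dot = 920.5 kg/s


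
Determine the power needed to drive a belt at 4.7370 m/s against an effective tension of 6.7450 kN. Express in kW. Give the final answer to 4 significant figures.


P = Te * v = 6.7450 * 4.7370
P = 31.95 kW


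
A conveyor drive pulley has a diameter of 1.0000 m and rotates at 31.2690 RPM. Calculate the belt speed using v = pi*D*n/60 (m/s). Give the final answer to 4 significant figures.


v = pi * 1.0000 * 31.2690 / 60
v = 1.637 m/s


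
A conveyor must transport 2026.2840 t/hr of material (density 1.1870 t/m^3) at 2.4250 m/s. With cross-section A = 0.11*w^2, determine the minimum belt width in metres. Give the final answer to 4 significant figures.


A_req = 2026.2840 / (2.4250 * 1.1870 * 3600) = 0.19554 m^2
w = sqrt(0.19554 / 0.11)
w = 1.333 m


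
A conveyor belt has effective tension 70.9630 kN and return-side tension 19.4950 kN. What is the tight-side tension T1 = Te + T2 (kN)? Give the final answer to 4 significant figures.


T1 = Te + T2 = 70.9630 + 19.4950
T1 = 90.46 kN


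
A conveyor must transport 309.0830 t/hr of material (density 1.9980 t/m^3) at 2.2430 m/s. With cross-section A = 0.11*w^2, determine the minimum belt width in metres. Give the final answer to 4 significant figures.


A_req = 309.0830 / (2.2430 * 1.9980 * 3600) = 0.0191579 m^2
w = sqrt(0.0191579 / 0.11)
w = 0.4173 m


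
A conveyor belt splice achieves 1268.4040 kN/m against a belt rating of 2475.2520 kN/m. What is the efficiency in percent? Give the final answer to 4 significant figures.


Eff = 1268.4040 / 2475.2520 * 100
Eff = 51.24 %


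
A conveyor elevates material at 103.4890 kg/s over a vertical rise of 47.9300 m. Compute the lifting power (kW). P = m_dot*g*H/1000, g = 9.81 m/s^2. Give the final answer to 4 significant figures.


P = 103.4890 * 9.81 * 47.9300 / 1000
P = 48.66 kW


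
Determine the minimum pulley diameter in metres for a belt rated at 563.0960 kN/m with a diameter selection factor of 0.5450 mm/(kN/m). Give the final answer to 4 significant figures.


D = 563.0960 * 0.5450 / 1000
D = 0.3069 m


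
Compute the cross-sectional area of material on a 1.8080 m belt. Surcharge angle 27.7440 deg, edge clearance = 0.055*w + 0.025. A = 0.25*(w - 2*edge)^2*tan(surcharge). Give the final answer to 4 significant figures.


edge = 0.055*1.8080 + 0.025 = 0.12444 m
ew = 1.8080 - 2*0.12444 = 1.55912 m
A = 0.25 * 1.55912^2 * tan(27.7440 deg)
A = 0.3197 m^2


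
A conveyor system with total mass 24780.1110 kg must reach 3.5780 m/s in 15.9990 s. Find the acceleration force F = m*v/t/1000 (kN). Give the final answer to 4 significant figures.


F = 24780.1110 * 3.5780 / 15.9990 / 1000
F = 5.542 kN


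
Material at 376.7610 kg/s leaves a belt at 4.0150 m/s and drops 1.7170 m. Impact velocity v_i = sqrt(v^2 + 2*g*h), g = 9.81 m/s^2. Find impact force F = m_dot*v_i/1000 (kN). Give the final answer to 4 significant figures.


v_i = sqrt(4.0150^2 + 2*9.81*1.7170) = 7.05746 m/s
F = 376.7610 * 7.05746 / 1000
F = 2.659 kN


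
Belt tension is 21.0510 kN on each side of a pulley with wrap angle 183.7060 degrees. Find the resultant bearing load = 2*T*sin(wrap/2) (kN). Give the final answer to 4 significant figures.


F = 2 * 21.0510 * sin(183.7060/2 deg)
F = 42.08 kN


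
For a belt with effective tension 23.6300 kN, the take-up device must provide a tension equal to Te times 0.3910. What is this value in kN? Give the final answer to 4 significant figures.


T_tu = 23.6300 * 0.3910
T_tu = 9.239 kN


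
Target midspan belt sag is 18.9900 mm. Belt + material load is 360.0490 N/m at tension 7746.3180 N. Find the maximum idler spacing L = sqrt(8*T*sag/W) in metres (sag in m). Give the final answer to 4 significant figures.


sag = 18.9900/1000 = 0.018990 m
L = sqrt(8 * 7746.3180 * 0.018990 / 360.0490)
L = 1.808 m


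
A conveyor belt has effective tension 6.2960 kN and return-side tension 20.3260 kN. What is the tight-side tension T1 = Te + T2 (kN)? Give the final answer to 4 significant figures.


T1 = Te + T2 = 6.2960 + 20.3260
T1 = 26.62 kN


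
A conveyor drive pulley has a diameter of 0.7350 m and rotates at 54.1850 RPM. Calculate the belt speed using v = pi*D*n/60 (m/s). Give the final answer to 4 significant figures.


v = pi * 0.7350 * 54.1850 / 60
v = 2.085 m/s


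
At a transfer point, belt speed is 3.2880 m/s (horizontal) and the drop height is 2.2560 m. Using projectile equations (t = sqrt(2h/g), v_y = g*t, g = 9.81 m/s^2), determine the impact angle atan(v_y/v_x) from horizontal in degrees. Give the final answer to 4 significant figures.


t = sqrt(2*2.2560/9.81) = 0.678188 s
v_y = 9.81 * 0.678188 = 6.65302 m/s
angle = atan(6.65302 / 3.2880) = 63.70 deg


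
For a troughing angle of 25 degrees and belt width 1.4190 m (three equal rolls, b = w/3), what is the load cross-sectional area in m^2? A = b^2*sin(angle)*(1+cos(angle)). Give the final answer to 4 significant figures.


b = 1.4190/3 = 0.473 m
A = 0.473^2 * sin(25 deg) * (1 + cos(25 deg))
A = 0.1802 m^2


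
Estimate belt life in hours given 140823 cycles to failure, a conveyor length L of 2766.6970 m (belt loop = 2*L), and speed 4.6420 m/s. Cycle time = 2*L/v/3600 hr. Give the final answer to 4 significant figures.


cycle_time = 2 * 2766.6970 / 4.6420 / 3600 = 0.331119 hr
life = 140823 * 0.331119 = 46630 hours


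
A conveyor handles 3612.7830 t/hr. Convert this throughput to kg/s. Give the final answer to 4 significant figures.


m_dot = 3612.7830 * 1000 / 3600
m_dot = 1004 kg/s


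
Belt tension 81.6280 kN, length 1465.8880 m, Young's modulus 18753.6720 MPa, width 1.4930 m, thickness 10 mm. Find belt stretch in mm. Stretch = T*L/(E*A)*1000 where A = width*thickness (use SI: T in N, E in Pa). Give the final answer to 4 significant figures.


A = 1.4930 * 0.01 = 0.01493 m^2
Stretch = 81.6280*1000 * 1465.8880 / (18753.6720e6 * 0.01493) * 1000
Stretch = 427.4 mm


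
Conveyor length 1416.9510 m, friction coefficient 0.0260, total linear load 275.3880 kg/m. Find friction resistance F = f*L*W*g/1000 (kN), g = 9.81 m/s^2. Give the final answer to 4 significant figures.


F = 0.0260 * 1416.9510 * 275.3880 * 9.81 / 1000
F = 99.53 kN


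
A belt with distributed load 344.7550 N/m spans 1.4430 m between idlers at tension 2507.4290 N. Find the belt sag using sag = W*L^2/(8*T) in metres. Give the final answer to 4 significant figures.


sag = 344.7550 * 1.4430^2 / (8 * 2507.4290)
sag = 0.03579 m


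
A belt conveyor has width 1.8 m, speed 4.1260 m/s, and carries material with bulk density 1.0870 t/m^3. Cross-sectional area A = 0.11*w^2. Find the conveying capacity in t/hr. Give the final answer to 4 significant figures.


A = 0.11 * 1.8^2 = 0.3564 m^2
C = 0.3564 * 4.1260 * 1.0870 * 3600
C = 5754 t/hr


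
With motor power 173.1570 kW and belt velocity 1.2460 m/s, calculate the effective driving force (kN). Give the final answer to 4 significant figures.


Te = P / v = 173.1570 / 1.2460
Te = 139.0 kN


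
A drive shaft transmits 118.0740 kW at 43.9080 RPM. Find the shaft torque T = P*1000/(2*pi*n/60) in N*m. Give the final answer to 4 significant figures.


omega = 2*pi*43.9080/60 = 4.59804 rad/s
T = 118.0740*1000 / 4.59804
T = 25680 N*m


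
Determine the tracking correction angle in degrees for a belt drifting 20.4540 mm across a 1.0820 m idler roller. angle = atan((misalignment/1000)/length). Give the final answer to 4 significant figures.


misalign_m = 20.4540 / 1000 = 0.020454 m
angle = atan(0.020454 / 1.0820)
angle = 1.083 deg


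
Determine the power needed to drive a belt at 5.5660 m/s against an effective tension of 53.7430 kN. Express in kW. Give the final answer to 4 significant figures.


P = Te * v = 53.7430 * 5.5660
P = 299.1 kW


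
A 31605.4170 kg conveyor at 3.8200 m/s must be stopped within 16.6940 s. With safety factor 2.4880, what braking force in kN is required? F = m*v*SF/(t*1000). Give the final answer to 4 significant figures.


F = 31605.4170 * 3.8200 / 16.6940 * 2.4880 / 1000
F = 17.99 kN


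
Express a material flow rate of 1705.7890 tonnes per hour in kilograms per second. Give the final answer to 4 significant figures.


m_dot = 1705.7890 * 1000 / 3600
m_dot = 473.8 kg/s


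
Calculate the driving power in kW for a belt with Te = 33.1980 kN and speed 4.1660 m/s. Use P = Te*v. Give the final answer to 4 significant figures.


P = Te * v = 33.1980 * 4.1660
P = 138.3 kW


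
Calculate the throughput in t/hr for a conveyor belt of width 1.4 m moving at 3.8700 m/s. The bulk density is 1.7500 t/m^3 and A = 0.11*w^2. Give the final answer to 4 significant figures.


A = 0.11 * 1.4^2 = 0.2156 m^2
C = 0.2156 * 3.8700 * 1.7500 * 3600
C = 5257 t/hr


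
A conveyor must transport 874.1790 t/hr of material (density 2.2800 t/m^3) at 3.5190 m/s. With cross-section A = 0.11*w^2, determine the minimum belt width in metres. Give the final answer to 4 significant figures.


A_req = 874.1790 / (3.5190 * 2.2800 * 3600) = 0.0302652 m^2
w = sqrt(0.0302652 / 0.11)
w = 0.5245 m


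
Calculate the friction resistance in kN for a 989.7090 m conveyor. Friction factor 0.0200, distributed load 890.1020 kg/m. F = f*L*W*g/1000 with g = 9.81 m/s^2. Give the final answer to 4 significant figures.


F = 0.0200 * 989.7090 * 890.1020 * 9.81 / 1000
F = 172.8 kN


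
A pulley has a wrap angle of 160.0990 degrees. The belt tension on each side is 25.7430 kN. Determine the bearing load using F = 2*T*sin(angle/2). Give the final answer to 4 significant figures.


F = 2 * 25.7430 * sin(160.0990/2 deg)
F = 50.71 kN


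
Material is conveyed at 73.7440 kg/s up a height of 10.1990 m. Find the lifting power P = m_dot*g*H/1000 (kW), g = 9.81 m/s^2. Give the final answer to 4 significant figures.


P = 73.7440 * 9.81 * 10.1990 / 1000
P = 7.378 kW


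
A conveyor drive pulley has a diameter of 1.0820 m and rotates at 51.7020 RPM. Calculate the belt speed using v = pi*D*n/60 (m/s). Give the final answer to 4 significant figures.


v = pi * 1.0820 * 51.7020 / 60
v = 2.929 m/s


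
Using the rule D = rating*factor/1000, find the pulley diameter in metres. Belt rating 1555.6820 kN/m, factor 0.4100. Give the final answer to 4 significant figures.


D = 1555.6820 * 0.4100 / 1000
D = 0.6378 m


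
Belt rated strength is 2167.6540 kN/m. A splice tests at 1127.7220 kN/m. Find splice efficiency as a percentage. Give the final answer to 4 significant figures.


Eff = 1127.7220 / 2167.6540 * 100
Eff = 52.03 %


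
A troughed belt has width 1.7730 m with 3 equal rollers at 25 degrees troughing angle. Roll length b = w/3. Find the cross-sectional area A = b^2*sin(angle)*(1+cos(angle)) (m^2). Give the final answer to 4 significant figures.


b = 1.7730/3 = 0.591 m
A = 0.591^2 * sin(25 deg) * (1 + cos(25 deg))
A = 0.2814 m^2


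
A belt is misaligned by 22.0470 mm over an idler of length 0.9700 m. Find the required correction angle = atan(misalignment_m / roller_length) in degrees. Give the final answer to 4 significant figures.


misalign_m = 22.0470 / 1000 = 0.022047 m
angle = atan(0.022047 / 0.9700)
angle = 1.302 deg


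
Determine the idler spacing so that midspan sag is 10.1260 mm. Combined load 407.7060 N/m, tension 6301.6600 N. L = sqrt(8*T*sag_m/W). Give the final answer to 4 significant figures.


sag = 10.1260/1000 = 0.010126 m
L = sqrt(8 * 6301.6600 * 0.010126 / 407.7060)
L = 1.119 m


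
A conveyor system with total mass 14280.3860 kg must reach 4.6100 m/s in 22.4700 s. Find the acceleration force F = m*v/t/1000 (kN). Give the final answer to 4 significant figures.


F = 14280.3860 * 4.6100 / 22.4700 / 1000
F = 2.930 kN


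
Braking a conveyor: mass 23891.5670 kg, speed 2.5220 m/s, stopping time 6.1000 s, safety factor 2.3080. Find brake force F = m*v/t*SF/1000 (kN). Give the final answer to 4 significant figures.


F = 23891.5670 * 2.5220 / 6.1000 * 2.3080 / 1000
F = 22.80 kN


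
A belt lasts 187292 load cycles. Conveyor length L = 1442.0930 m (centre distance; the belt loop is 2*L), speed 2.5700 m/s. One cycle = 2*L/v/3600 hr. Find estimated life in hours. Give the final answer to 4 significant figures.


cycle_time = 2 * 1442.0930 / 2.5700 / 3600 = 0.311736 hr
life = 187292 * 0.311736 = 58390 hours


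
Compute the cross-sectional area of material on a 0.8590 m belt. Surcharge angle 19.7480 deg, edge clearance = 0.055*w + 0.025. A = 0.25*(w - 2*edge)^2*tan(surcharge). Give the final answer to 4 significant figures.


edge = 0.055*0.8590 + 0.025 = 0.072245 m
ew = 0.8590 - 2*0.072245 = 0.71451 m
A = 0.25 * 0.71451^2 * tan(19.7480 deg)
A = 0.04582 m^2


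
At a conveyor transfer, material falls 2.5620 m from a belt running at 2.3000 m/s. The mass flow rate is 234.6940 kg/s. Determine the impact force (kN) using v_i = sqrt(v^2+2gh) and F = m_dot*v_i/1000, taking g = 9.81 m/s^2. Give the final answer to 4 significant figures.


v_i = sqrt(2.3000^2 + 2*9.81*2.5620) = 7.45362 m/s
F = 234.6940 * 7.45362 / 1000
F = 1.749 kN


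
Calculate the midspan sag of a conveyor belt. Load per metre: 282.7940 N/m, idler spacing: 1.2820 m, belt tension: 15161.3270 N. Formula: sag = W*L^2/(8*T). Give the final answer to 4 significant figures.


sag = 282.7940 * 1.2820^2 / (8 * 15161.3270)
sag = 0.003832 m


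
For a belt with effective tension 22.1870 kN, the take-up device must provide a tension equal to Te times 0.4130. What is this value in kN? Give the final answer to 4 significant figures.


T_tu = 22.1870 * 0.4130
T_tu = 9.163 kN


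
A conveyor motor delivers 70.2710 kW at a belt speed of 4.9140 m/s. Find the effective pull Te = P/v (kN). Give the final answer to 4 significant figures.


Te = P / v = 70.2710 / 4.9140
Te = 14.30 kN


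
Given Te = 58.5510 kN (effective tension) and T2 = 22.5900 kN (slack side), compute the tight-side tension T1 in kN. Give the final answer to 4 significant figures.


T1 = Te + T2 = 58.5510 + 22.5900
T1 = 81.14 kN


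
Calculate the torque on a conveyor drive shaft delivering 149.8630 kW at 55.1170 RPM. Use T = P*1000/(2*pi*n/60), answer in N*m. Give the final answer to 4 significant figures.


omega = 2*pi*55.1170/60 = 5.77184 rad/s
T = 149.8630*1000 / 5.77184
T = 25960 N*m


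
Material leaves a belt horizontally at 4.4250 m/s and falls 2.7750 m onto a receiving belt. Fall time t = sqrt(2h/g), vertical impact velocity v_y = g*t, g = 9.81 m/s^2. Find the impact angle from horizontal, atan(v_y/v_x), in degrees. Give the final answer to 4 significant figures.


t = sqrt(2*2.7750/9.81) = 0.752163 s
v_y = 9.81 * 0.752163 = 7.37872 m/s
angle = atan(7.37872 / 4.4250) = 59.05 deg


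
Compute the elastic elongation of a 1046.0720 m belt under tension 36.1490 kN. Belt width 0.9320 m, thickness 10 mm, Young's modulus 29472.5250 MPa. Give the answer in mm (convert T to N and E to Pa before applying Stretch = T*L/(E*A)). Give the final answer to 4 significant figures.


A = 0.9320 * 0.01 = 0.00932 m^2
Stretch = 36.1490*1000 * 1046.0720 / (29472.5250e6 * 0.00932) * 1000
Stretch = 137.7 mm


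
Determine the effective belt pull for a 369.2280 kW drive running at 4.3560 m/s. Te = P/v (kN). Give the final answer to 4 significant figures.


Te = P / v = 369.2280 / 4.3560
Te = 84.76 kN


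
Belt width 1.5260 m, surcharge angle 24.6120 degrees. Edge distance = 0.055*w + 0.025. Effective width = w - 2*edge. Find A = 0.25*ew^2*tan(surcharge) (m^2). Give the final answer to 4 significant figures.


edge = 0.055*1.5260 + 0.025 = 0.10893 m
ew = 1.5260 - 2*0.10893 = 1.30814 m
A = 0.25 * 1.30814^2 * tan(24.6120 deg)
A = 0.1960 m^2


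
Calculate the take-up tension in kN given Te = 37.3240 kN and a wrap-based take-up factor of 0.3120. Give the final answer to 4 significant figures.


T_tu = 37.3240 * 0.3120
T_tu = 11.65 kN


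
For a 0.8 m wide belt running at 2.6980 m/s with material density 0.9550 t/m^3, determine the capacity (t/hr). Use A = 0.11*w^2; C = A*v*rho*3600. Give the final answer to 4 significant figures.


A = 0.11 * 0.8^2 = 0.0704 m^2
C = 0.0704 * 2.6980 * 0.9550 * 3600
C = 653.0 t/hr


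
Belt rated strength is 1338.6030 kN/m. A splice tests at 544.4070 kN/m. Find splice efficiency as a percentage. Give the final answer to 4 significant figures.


Eff = 544.4070 / 1338.6030 * 100
Eff = 40.67 %


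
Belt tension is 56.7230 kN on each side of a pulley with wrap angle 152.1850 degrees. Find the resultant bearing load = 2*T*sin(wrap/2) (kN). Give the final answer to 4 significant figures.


F = 2 * 56.7230 * sin(152.1850/2 deg)
F = 110.1 kN


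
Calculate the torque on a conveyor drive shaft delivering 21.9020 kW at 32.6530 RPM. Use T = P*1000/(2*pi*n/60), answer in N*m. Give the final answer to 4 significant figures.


omega = 2*pi*32.6530/60 = 3.41941 rad/s
T = 21.9020*1000 / 3.41941
T = 6405 N*m


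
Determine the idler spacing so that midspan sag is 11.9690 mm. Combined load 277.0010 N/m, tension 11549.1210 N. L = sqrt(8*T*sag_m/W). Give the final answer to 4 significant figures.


sag = 11.9690/1000 = 0.011969 m
L = sqrt(8 * 11549.1210 * 0.011969 / 277.0010)
L = 1.998 m


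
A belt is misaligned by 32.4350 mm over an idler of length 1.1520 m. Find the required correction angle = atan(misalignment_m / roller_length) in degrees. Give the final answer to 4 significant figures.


misalign_m = 32.4350 / 1000 = 0.032435 m
angle = atan(0.032435 / 1.1520)
angle = 1.613 deg


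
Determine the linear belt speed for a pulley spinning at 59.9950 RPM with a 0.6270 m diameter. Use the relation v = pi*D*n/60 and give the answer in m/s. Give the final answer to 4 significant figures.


v = pi * 0.6270 * 59.9950 / 60
v = 1.970 m/s


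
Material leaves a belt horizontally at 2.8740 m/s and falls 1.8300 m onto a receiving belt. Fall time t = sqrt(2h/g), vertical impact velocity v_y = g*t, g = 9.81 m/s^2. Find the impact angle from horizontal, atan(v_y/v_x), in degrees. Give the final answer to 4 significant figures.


t = sqrt(2*1.8300/9.81) = 0.61081 s
v_y = 9.81 * 0.61081 = 5.99205 m/s
angle = atan(5.99205 / 2.8740) = 64.38 deg


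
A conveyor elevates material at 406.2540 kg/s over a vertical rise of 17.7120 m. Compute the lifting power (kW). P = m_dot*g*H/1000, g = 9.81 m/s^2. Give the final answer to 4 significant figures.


P = 406.2540 * 9.81 * 17.7120 / 1000
P = 70.59 kW


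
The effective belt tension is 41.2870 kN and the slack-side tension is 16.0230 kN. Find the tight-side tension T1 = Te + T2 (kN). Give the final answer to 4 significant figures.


T1 = Te + T2 = 41.2870 + 16.0230
T1 = 57.31 kN


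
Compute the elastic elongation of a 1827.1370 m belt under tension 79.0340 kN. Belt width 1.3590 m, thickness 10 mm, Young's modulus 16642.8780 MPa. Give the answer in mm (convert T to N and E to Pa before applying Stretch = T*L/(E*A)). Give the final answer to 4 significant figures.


A = 1.3590 * 0.01 = 0.01359 m^2
Stretch = 79.0340*1000 * 1827.1370 / (16642.8780e6 * 0.01359) * 1000
Stretch = 638.5 mm


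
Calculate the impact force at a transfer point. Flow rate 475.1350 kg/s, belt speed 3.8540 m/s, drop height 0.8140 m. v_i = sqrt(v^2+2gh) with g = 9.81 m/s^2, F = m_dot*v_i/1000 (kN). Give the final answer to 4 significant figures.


v_i = sqrt(3.8540^2 + 2*9.81*0.8140) = 5.55194 m/s
F = 475.1350 * 5.55194 / 1000
F = 2.638 kN


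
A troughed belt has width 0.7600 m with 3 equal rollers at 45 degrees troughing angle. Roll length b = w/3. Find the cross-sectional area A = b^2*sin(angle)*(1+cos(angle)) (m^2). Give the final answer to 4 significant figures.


b = 0.7600/3 = 0.253333 m
A = 0.253333^2 * sin(45 deg) * (1 + cos(45 deg))
A = 0.07747 m^2


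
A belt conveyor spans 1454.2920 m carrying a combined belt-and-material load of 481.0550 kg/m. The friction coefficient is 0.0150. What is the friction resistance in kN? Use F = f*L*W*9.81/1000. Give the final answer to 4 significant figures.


F = 0.0150 * 1454.2920 * 481.0550 * 9.81 / 1000
F = 102.9 kN


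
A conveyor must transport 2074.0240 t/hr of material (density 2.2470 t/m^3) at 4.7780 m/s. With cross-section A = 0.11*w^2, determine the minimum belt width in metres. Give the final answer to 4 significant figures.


A_req = 2074.0240 / (4.7780 * 2.2470 * 3600) = 0.0536614 m^2
w = sqrt(0.0536614 / 0.11)
w = 0.6984 m


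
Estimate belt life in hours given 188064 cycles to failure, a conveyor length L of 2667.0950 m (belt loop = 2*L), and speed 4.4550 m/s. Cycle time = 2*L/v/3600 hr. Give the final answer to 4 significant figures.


cycle_time = 2 * 2667.0950 / 4.4550 / 3600 = 0.332597 hr
life = 188064 * 0.332597 = 62550 hours
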